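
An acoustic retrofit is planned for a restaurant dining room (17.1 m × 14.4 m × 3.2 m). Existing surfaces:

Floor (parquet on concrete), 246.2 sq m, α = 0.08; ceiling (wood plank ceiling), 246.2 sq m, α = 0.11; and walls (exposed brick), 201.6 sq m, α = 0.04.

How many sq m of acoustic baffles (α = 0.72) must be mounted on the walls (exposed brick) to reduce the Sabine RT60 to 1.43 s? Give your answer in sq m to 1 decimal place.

49.8

Total absorption A₁ = 246.2*0.08 + 246.2*0.11 + 201.6*0.04
  = 19.696 + 27.082 + 8.064 = 54.842 sq m sabins.
V = 787.968 m³. Target absorption A₂ = 0.161 × 787.968 / 1.43 = 88.715 sabins.
ΔA needed = 88.715 − 54.842 = 33.873 sabins.
Each sq m of panel replacing the walls (exposed brick) adds (0.72 − 0.04) = 0.68 sabins.
Panel area = 33.873 / 0.68 = 49.8 sq m.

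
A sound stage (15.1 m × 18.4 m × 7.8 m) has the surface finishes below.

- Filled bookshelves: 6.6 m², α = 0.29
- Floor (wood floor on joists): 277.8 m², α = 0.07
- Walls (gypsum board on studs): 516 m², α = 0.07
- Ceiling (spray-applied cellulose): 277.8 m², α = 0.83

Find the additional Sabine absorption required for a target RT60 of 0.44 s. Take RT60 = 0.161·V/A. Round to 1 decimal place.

504.9 sabins

A₁ = Σ Sᵢαᵢ = 6.6*0.29 + 277.8*0.07 + 516*0.07 + 277.8*0.83 = 288.054 sabins.
For T = 0.44 s, need A₂ = 0.161·V/T = 0.161·2167.152/0.44 = 792.981 sabins.
Additional absorption ΔA = 792.981 − 288.054 = 504.9 sabins.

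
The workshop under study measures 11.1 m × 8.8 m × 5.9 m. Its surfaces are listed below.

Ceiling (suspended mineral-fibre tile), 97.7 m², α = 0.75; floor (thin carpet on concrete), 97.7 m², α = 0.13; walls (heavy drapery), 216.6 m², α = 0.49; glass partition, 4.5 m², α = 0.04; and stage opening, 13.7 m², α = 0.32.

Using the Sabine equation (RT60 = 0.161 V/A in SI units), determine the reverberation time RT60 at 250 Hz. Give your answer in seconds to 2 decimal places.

Total absorption A = 97.7*0.75 + 97.7*0.13 + 216.6*0.49 + 4.5*0.04 + 13.7*0.32
  = 73.275 + 12.701 + 106.134 + 0.180 + 4.384 = 196.674 m² sabins.
Volume V = 11.1 × 8.8 × 5.9 = 576.312 m³.
T = 0.161 V/A = 0.161·576.312/196.674 = 0.47 s.

0.47 seconds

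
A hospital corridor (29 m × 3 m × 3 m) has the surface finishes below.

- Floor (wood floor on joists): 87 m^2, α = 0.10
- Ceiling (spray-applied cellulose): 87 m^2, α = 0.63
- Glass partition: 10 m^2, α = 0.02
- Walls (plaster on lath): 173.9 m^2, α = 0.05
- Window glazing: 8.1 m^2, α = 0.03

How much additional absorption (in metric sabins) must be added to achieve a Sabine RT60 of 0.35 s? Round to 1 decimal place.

Summing Sᵢαᵢ: 8.700 + 54.810 + 0.200 + 8.695 + 0.243 → A₁ = 72.648 sabins.
V = 261 m³. Required absorption A₂ = 0.161 × 261 / 0.35 = 120.060 sabins.
ΔA = A₂ − A₁ = 120.060 − 72.648 = 47.4 sabins.

47.4 sabins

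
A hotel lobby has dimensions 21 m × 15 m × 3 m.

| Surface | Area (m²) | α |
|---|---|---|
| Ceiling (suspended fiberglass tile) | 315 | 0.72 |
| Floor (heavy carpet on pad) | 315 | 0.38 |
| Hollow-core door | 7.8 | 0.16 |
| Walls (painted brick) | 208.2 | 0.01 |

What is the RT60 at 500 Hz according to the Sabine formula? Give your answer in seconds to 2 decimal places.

Summing Sᵢαᵢ: 226.800 + 119.700 + 1.248 + 2.082 → A = 349.830 sabins.
V = 21·15·3 = 945 m³.
T = 0.161 V/A = 0.161·945/349.830 = 0.43 s.

0.43 s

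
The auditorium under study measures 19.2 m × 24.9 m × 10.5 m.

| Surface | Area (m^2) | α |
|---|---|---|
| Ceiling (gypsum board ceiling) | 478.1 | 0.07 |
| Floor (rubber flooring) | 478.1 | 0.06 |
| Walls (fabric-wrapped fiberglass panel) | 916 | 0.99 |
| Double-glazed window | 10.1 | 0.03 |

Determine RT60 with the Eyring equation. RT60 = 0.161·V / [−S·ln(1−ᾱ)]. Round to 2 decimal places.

0.59 s

S = Σ Sᵢ = 1882.3 m^2.
Absorption A = 478.1×0.07 + 478.1×0.06 + 916×0.99 + 10.1×0.03 = 969.296 sabins.
ᾱ = 969.296 / 1882.3 = 0.5150.
Eyring denominator: −S ln(1−ᾱ) = 1362.044.
V = 19.2 × 24.9 × 10.5 = 5019.84 m³.
T = 0.161·V/[−S·ln(1−ᾱ)] = 0.161·5019.84/1362.044 = 0.59 s.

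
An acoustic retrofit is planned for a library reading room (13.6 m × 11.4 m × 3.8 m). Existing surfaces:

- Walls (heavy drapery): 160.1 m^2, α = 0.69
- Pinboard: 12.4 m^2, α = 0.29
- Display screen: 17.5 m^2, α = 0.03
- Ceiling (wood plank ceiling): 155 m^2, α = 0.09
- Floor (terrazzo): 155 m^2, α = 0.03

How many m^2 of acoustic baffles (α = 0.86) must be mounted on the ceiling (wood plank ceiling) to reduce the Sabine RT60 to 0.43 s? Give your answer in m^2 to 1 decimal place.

Total absorption A₁ = 160.1·0.69 + 12.4·0.29 + 17.5·0.03 + 155·0.09 + 155·0.03
  = 110.469 + 3.596 + 0.525 + 13.950 + 4.650 = 133.190 m^2 sabins.
Required A₂ = 0.161·589.152/0.43 = 220.589 sabins.
Absorption to add: 220.589 − 133.190 = 87.399 sabins.
Each m^2 of panel replacing the ceiling (wood plank ceiling) adds (0.86 − 0.09) = 0.77 sabins.
Panel area = 87.399 / 0.77 = 113.5 m^2.

113.5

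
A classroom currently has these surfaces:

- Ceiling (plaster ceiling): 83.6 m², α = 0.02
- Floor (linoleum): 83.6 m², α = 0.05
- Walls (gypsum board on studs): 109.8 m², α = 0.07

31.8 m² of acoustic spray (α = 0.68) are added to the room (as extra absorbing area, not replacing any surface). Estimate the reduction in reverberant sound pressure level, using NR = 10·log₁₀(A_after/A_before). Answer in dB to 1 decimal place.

Equivalent absorption area: A_before = 83.6×0.02 + 83.6×0.05 + 109.8×0.07 = 13.538 m².
Treatment contributes 31.8·0.68 = 21.624 sabins.
New total A_after = 35.162 sabins.
NR = 10·log₁₀(35.162/13.538) = 4.1 dB.

4.1 dB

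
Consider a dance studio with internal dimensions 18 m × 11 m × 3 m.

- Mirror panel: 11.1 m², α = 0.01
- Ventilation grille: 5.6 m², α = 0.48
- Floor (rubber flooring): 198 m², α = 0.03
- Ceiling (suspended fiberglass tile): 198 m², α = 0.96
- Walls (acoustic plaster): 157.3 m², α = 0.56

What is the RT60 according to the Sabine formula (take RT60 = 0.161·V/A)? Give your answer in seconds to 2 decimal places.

0.33 s

A = Σ Sᵢαᵢ = 11.1×0.01 + 5.6×0.48 + 198×0.03 + 198×0.96 + 157.3×0.56 = 286.907 sabins.
Volume V = 18 × 11 × 3 = 594 m³.
T = 0.161 V/A = 0.161·594/286.907 = 0.33 s.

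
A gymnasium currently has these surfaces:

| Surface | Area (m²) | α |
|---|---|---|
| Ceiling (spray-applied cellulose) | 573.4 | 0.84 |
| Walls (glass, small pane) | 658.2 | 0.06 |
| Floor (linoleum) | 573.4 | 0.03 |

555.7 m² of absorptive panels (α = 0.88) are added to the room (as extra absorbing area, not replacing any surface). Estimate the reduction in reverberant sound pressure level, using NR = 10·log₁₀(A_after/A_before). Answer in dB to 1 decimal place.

2.8 dB

Total absorption A_before = 573.4*0.84 + 658.2*0.06 + 573.4*0.03
  = 481.656 + 39.492 + 17.202 = 538.350 m² sabins.
Treatment contributes 555.7·0.88 = 489.016 sabins.
New total A_after = 1027.366 sabins.
NR = 10·log₁₀(1027.366/538.350) = 2.8 dB.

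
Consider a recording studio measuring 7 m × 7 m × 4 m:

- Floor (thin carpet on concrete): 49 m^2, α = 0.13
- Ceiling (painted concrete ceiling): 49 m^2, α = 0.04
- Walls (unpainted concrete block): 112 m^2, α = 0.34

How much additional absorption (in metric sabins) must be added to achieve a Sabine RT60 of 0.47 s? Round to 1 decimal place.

Total absorption A₁ = 49×0.13 + 49×0.04 + 112×0.34
  = 6.370 + 1.960 + 38.080 = 46.410 m^2 sabins.
For T = 0.47 s, need A₂ = 0.161·V/T = 0.161·196/0.47 = 67.140 sabins.
ΔA = A₂ − A₁ = 67.140 − 46.410 = 20.7 sabins.

20.7 sabins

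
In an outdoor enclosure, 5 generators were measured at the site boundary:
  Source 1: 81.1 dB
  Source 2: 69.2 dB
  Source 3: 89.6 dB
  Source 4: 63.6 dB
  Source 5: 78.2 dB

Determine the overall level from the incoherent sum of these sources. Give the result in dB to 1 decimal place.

90.5 dB

Sum in the linear (power) domain: Σ 10^(Lᵢ/10) = 10^(81.1/10) + 10^(69.2/10) + 10^(89.6/10) + 10^(63.6/10) + 10^(78.2/10) = 1.118e+09.
Back to dB: 10·log₁₀ Σ = 90.5 dB.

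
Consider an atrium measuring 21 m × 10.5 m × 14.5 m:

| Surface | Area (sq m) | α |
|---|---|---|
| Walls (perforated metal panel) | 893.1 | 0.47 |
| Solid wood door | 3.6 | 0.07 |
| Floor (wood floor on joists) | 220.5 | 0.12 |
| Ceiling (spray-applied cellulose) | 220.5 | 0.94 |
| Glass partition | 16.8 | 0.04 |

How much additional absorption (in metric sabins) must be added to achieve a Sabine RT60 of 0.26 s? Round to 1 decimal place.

1325.4 sabins

A₁ = Σ Sᵢαᵢ = 893.1·0.47 + 3.6·0.07 + 220.5·0.12 + 220.5·0.94 + 16.8·0.04 = 654.411 sabins.
Target A₂ = 0.161·3197.25/0.26 = 1979.836 sabins (V = 3197.25 m³).
ΔA = A₂ − A₁ = 1979.836 − 654.411 = 1325.4 sabins.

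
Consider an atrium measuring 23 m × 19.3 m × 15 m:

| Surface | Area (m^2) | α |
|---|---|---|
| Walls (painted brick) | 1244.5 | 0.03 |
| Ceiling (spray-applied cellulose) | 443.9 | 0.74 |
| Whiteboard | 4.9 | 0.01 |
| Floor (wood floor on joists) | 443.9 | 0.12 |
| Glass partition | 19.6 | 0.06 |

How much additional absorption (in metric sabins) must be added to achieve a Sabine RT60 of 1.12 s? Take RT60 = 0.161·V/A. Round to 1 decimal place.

Summing Sᵢαᵢ: 37.335 + 328.486 + 0.049 + 53.268 + 1.176 → A₁ = 420.314 sabins.
For T = 1.12 s, need A₂ = 0.161·V/T = 0.161·6658.5/1.12 = 957.159 sabins.
Shortfall: 957.159 − 420.314 = 536.8 sabins.

536.8 sabins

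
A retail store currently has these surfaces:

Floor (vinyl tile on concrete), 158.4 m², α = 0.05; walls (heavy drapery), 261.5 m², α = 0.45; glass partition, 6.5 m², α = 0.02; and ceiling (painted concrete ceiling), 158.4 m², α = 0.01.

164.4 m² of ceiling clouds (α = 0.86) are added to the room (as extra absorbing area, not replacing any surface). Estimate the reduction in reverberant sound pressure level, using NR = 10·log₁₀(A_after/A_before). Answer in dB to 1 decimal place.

Total absorption A_before = 158.4·0.05 + 261.5·0.45 + 6.5·0.02 + 158.4·0.01
  = 7.920 + 117.675 + 0.130 + 1.584 = 127.309 m² sabins.
Added absorption = 164.4 × 0.86 = 141.384 sabins.
New total A_after = 268.693 sabins.
Reduction = 10 log₁₀(A_after/A_before) = 10 log₁₀(2.1106) = 3.2 dB.

3.2 dB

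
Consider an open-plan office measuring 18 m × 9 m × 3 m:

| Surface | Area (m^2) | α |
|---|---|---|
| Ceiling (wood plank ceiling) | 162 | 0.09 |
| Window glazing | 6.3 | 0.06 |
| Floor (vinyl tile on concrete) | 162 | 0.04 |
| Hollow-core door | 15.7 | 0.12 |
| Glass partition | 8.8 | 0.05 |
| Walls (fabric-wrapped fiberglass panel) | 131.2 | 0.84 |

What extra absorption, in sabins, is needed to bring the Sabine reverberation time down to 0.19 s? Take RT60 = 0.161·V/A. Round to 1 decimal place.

277.9 sabins

Total absorption A₁ = 162×0.09 + 6.3×0.06 + 162×0.04 + 15.7×0.12 + 8.8×0.05 + 131.2×0.84
  = 14.580 + 0.378 + 6.480 + 1.884 + 0.440 + 110.208 = 133.970 m^2 sabins.
V = 486 m³. Required absorption A₂ = 0.161 × 486 / 0.19 = 411.821 sabins.
ΔA = A₂ − A₁ = 411.821 − 133.970 = 277.9 sabins.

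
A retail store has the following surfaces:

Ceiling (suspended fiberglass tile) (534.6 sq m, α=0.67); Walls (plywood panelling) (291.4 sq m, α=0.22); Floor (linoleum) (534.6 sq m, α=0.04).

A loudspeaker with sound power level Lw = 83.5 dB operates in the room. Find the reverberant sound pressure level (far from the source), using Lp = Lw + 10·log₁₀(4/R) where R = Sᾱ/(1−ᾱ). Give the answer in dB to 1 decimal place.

61.3 dB

Σ(Sᵢαᵢ) = 534.6×0.67 + 291.4×0.22 + 534.6×0.04 = 443.674; total area S = 1360.6 sq m.
ᾱ = 0.3261, so room constant R = A/(1−ᾱ) = 658.368 sq m.
Lp = Lw + 10 log₁₀(4/R) = 83.5 -22.16 = 61.3 dB.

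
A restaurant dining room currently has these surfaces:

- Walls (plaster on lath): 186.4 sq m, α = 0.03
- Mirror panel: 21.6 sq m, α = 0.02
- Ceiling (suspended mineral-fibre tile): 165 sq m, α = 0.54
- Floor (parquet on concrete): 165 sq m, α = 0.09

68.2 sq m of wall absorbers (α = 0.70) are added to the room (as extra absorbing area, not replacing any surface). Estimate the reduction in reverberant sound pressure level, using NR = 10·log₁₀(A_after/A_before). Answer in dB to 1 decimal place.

1.6 dB

Total absorption A_before = 186.4*0.03 + 21.6*0.02 + 165*0.54 + 165*0.09
  = 5.592 + 0.432 + 89.100 + 14.850 = 109.974 sq m sabins.
Added absorption = 68.2 × 0.70 = 47.740 sabins.
A_after = 109.974 + 47.740 = 157.714 sabins.
Reduction = 10 log₁₀(A_after/A_before) = 10 log₁₀(1.4341) = 1.6 dB.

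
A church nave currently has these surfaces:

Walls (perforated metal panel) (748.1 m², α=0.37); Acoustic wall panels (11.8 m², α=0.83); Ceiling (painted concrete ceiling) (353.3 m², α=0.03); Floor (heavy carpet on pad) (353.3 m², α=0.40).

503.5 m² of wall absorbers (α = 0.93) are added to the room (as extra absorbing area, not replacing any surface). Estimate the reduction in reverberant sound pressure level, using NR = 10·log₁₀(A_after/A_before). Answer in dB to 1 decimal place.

3.2 dB

Total absorption A_before = 748.1×0.37 + 11.8×0.83 + 353.3×0.03 + 353.3×0.40
  = 276.797 + 9.794 + 10.599 + 141.320 = 438.510 m² sabins.
Treatment contributes 503.5·0.93 = 468.255 sabins.
A_after = 438.510 + 468.255 = 906.765 sabins.
Reduction = 10 log₁₀(A_after/A_before) = 10 log₁₀(2.0678) = 3.2 dB.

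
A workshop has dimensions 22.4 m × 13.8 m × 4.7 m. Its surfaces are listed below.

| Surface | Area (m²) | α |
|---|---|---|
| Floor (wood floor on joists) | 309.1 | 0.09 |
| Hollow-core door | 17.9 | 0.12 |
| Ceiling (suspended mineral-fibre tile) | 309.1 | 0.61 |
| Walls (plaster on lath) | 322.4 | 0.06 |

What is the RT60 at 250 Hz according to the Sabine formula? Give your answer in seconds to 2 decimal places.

0.98 s

Total absorption A = 309.1*0.09 + 17.9*0.12 + 309.1*0.61 + 322.4*0.06
  = 27.819 + 2.148 + 188.551 + 19.344 = 237.862 m² sabins.
Volume V = 22.4 × 13.8 × 4.7 = 1452.864 m³.
RT60 = 0.161 · V / A = 0.161 × 1452.864 / 237.862 = 0.98 s.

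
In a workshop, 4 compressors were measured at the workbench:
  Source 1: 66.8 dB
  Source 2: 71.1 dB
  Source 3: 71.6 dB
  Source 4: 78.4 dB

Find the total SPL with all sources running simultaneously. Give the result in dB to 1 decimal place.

80.1 dB

Σ 10^(Lᵢ/10) = 1.013e+08.
L_total = 10·log₁₀(1.013e+08) = 80.1 dB.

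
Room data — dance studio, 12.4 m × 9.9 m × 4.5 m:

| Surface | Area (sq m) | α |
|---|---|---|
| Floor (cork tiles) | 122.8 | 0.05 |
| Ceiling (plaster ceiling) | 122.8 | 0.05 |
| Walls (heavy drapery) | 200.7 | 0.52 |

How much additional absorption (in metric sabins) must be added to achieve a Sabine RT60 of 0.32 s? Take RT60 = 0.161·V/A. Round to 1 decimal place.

Summing Sᵢαᵢ: 6.140 + 6.140 + 104.364 → A₁ = 116.644 sabins.
Target A₂ = 0.161·552.42/0.32 = 277.936 sabins (V = 552.42 m³).
ΔA = A₂ − A₁ = 277.936 − 116.644 = 161.3 sabins.

161.3 sabins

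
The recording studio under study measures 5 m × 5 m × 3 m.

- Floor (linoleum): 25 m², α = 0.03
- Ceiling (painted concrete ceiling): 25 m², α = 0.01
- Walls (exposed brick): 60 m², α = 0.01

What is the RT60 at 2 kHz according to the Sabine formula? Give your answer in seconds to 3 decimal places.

A = Σ Sᵢαᵢ = 25*0.03 + 25*0.01 + 60*0.01 = 1.600 sabins.
V = 5·5·3 = 75 m³.
T = 0.161 V/A = 0.161·75/1.600 = 7.547 s.

7.547 sec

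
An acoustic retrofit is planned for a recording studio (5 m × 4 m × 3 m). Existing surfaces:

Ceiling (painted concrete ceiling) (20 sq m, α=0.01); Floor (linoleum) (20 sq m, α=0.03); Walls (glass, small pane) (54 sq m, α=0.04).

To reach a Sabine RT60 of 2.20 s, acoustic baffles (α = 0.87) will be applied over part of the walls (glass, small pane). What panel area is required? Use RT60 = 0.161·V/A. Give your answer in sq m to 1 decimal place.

A₁ = Σ Sᵢαᵢ = 20×0.01 + 20×0.03 + 54×0.04 = 2.960 sabins.
Required A₂ = 0.161·60/2.20 = 4.391 sabins.
ΔA needed = 4.391 − 2.960 = 1.431 sabins.
Net gain per sq m: Δα = 0.87 − 0.04 = 0.83.
Panel area = 1.431 / 0.83 = 1.7 sq m.

1.7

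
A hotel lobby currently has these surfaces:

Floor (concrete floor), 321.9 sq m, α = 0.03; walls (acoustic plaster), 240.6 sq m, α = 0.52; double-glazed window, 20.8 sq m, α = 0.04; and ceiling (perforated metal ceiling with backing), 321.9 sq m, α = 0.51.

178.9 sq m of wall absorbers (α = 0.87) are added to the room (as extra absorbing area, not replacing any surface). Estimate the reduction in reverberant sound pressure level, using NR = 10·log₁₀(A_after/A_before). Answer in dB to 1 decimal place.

Equivalent absorption area: A_before = 321.9×0.03 + 240.6×0.52 + 20.8×0.04 + 321.9×0.51 = 299.770 sq m.
Treatment contributes 178.9·0.87 = 155.643 sabins.
New total A_after = 455.413 sabins.
NR = 10·log₁₀(455.413/299.770) = 1.8 dB.

1.8 dB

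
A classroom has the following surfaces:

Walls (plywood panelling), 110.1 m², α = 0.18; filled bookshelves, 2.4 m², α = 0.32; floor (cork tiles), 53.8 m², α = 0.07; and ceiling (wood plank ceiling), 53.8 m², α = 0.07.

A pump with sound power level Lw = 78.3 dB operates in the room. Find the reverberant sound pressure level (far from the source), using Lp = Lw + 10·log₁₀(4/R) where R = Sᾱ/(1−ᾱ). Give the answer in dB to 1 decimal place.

A = 28.118 sabins; S = 220.1 m².
ᾱ = 28.118/220.1 = 0.1278; R = Sᾱ/(1−ᾱ) = 28.118/(1−0.1278) = 32.238 m².
Lp = 78.3 + 10·log₁₀(4/32.238) = 78.3 + (-9.06) = 69.2 dB.

69.2 dB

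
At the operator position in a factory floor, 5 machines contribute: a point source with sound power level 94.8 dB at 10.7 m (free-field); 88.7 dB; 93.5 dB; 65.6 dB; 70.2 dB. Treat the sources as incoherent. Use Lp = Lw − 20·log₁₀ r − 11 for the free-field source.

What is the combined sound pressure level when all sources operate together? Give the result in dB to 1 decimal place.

94.8 dB

Source at 10.7 m: Lp = 94.8 − 20·log₁₀(10.7) − 11 = 63.2 dB.
Sum in the linear (power) domain: Σ 10^(Lᵢ/10) = 10^(63.2/10) + 10^(88.7/10) + 10^(93.5/10) + 10^(65.6/10) + 10^(70.2/10) = 2.996e+09.
Combined level = 10 log₁₀(2.996e+09) = 94.8 dB.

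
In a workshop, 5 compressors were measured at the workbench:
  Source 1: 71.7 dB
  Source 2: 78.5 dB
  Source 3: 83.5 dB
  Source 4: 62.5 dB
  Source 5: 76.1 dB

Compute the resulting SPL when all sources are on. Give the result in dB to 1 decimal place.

Converting to relative power and adding: 10^(71.7/10) + 10^(78.5/10) + 10^(83.5/10) + 10^(62.5/10) + 10^(76.1/10) = 3.52e+08.
Back to dB: 10·log₁₀ Σ = 85.5 dB.

85.5 dB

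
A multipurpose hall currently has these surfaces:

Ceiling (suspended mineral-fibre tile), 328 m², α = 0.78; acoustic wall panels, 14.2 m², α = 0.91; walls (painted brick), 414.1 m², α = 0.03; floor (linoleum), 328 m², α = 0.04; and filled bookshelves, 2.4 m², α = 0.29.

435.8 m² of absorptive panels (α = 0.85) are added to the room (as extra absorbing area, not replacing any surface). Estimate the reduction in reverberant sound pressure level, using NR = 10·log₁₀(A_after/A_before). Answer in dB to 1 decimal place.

A_before = Σ Sᵢαᵢ = 328*0.78 + 14.2*0.91 + 414.1*0.03 + 328*0.04 + 2.4*0.29 = 295.001 sabins.
Added absorption = 435.8 × 0.85 = 370.430 sabins.
New total A_after = 665.431 sabins.
NR = 10·log₁₀(665.431/295.001) = 3.5 dB.

3.5 dB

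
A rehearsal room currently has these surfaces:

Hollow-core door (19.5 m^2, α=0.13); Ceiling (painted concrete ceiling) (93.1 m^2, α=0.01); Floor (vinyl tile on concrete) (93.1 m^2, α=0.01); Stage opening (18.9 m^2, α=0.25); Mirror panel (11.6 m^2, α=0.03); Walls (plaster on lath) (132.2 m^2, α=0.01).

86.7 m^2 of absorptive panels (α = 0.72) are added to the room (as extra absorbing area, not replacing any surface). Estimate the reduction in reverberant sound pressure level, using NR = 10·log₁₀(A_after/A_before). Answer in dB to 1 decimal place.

8.3 dB

A_before = Σ Sᵢαᵢ = 19.5×0.13 + 93.1×0.01 + 93.1×0.01 + 18.9×0.25 + 11.6×0.03 + 132.2×0.01 = 10.792 sabins.
Added absorption = 86.7 × 0.72 = 62.424 sabins.
A_after = 10.792 + 62.424 = 73.216 sabins.
Reduction = 10 log₁₀(A_after/A_before) = 10 log₁₀(6.7843) = 8.3 dB.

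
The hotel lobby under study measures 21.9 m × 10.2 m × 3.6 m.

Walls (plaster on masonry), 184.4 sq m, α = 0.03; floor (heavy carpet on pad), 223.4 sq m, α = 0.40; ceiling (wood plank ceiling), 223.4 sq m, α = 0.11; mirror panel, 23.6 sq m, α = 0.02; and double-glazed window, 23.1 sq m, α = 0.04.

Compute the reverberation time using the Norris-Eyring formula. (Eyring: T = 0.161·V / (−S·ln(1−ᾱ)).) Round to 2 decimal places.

0.97 s

S = Σ Sᵢ = 677.9 sq m.
Absorption A = 184.4×0.03 + 223.4×0.40 + 223.4×0.11 + 23.6×0.02 + 23.1×0.04 = 120.862 sabins.
ᾱ = 120.862 / 677.9 = 0.1783.
Eyring denominator: −S ln(1−ᾱ) = 133.126.
V = 21.9 × 10.2 × 3.6 = 804.168 m³.
T = 0.161·V/[−S·ln(1−ᾱ)] = 0.161·804.168/133.126 = 0.97 s.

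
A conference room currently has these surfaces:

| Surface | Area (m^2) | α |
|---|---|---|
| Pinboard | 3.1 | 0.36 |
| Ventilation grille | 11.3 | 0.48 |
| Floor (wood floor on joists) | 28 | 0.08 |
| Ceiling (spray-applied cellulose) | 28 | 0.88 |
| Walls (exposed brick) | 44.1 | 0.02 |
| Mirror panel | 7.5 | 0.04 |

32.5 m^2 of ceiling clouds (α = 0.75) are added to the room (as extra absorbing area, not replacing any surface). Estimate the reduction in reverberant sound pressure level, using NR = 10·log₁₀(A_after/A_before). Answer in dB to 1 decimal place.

2.3 dB

Total absorption A_before = 3.1×0.36 + 11.3×0.48 + 28×0.08 + 28×0.88 + 44.1×0.02 + 7.5×0.04
  = 1.116 + 5.424 + 2.240 + 24.640 + 0.882 + 0.300 = 34.602 m^2 sabins.
Added absorption = 32.5 × 0.75 = 24.375 sabins.
New total A_after = 58.977 sabins.
Reduction = 10 log₁₀(A_after/A_before) = 10 log₁₀(1.7044) = 2.3 dB.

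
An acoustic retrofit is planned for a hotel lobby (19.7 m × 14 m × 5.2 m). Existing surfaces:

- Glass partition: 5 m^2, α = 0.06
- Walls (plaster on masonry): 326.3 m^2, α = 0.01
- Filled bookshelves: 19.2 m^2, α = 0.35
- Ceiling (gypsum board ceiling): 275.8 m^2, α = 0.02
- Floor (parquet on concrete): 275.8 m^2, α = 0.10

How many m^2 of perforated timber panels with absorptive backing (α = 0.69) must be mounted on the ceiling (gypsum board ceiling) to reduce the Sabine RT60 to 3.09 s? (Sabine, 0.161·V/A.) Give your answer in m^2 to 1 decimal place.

Summing Sᵢαᵢ: 0.300 + 3.263 + 6.720 + 5.516 + 27.580 → A₁ = 43.379 sabins.
V = 1434.16 m³. Target absorption A₂ = 0.161 × 1434.16 / 3.09 = 74.725 sabins.
ΔA needed = 74.725 − 43.379 = 31.346 sabins.
Net gain per m^2: Δα = 0.69 − 0.02 = 0.67.
Panel area = 31.346 / 0.67 = 46.8 m^2.

46.8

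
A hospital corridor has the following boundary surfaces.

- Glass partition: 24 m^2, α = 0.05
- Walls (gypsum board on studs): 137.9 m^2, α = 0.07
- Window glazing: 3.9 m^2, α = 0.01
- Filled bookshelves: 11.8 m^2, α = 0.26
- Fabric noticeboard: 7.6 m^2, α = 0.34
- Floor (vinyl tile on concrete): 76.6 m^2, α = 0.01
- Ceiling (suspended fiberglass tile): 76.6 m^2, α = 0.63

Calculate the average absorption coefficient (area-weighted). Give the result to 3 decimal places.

0.194

Total surface area S = 338.4 m^2.
Σ(Sᵢαᵢ) = 24×0.05 + 137.9×0.07 + 3.9×0.01 + 11.8×0.26 + 7.6×0.34 + 76.6×0.01 + 76.6×0.63 = 65.568.
ᾱ = 65.568 / 338.4 = 0.194.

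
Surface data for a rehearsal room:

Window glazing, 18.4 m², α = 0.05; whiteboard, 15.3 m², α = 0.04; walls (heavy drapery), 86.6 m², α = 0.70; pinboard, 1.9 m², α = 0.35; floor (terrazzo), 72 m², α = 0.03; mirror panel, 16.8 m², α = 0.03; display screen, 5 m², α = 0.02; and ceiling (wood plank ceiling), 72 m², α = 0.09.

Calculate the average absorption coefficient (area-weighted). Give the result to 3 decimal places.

S = Σ Sᵢ = 18.4 + 15.3 + 86.6 + 1.9 + 72 + 16.8 + 5 + 72 = 288.0 m².
A = 18.4·0.05 + 15.3·0.04 + 86.6·0.70 + 1.9·0.35 + 72·0.03 + 16.8·0.03 + 5·0.02 + 72·0.09 = 72.061 sabins.
ᾱ = 72.061 / 288.0 = 0.250.

0.250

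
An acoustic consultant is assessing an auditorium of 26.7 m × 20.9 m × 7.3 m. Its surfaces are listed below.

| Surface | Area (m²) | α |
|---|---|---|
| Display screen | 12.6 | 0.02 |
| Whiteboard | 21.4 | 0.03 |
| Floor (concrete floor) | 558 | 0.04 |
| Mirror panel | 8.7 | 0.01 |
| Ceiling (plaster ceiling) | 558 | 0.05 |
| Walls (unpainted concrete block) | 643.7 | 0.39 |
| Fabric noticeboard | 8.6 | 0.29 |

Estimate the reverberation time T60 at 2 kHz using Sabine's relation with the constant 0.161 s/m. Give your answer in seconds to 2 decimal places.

Summing Sᵢαᵢ: 0.252 + 0.642 + 22.320 + 0.087 + 27.900 + 251.043 + 2.494 → A = 304.738 sabins.
V = 26.7·20.9·7.3 = 4073.619 m³.
Sabine: RT60 = 0.161 × 4073.619 / 304.738 = 2.15 s.

2.15 s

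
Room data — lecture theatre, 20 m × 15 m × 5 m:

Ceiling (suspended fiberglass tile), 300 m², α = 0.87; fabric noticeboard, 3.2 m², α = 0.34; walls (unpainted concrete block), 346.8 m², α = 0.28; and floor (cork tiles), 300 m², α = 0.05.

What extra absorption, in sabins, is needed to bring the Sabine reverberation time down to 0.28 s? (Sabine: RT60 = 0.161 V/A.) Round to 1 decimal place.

488.3 sabins

A₁ = Σ Sᵢαᵢ = 300×0.87 + 3.2×0.34 + 346.8×0.28 + 300×0.05 = 374.192 sabins.
Target A₂ = 0.161·1500/0.28 = 862.500 sabins (V = 1500 m³).
Shortfall: 862.500 − 374.192 = 488.3 sabins.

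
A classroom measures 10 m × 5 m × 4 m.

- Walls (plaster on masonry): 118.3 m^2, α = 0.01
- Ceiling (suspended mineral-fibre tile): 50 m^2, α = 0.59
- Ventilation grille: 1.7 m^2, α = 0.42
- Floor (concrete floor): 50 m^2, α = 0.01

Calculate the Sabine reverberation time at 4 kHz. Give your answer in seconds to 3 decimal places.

1.009 s

Equivalent absorption area: A = 118.3·0.01 + 50·0.59 + 1.7·0.42 + 50·0.01 = 31.897 m^2.
Room volume: 200 m³.
T = 0.161 V/A = 0.161·200/31.897 = 1.009 s.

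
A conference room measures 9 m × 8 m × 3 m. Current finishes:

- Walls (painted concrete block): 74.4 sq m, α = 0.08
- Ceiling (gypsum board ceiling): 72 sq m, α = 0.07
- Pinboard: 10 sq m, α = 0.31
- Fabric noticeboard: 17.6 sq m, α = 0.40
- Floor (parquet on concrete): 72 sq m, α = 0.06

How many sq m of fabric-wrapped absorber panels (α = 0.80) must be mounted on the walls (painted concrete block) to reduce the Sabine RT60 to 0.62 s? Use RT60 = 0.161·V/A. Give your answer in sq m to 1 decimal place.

42.6

A₁ = Σ Sᵢαᵢ = 74.4·0.08 + 72·0.07 + 10·0.31 + 17.6·0.40 + 72·0.06 = 25.452 sabins.
V = 216 m³. Target absorption A₂ = 0.161 × 216 / 0.62 = 56.090 sabins.
ΔA needed = 56.090 − 25.452 = 30.638 sabins.
Each sq m of panel replacing the walls (painted concrete block) adds (0.80 − 0.08) = 0.72 sabins.
Panel area = 30.638 / 0.72 = 42.6 sq m.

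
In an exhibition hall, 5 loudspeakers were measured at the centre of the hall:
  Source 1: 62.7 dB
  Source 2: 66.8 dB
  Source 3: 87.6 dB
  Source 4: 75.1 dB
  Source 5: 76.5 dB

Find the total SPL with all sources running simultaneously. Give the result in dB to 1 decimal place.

Sum in the linear (power) domain: Σ 10^(Lᵢ/10) = 10^(62.7/10) + 10^(66.8/10) + 10^(87.6/10) + 10^(75.1/10) + 10^(76.5/10) = 6.591e+08.
L_total = 10·log₁₀(6.591e+08) = 88.2 dB.

88.2 dB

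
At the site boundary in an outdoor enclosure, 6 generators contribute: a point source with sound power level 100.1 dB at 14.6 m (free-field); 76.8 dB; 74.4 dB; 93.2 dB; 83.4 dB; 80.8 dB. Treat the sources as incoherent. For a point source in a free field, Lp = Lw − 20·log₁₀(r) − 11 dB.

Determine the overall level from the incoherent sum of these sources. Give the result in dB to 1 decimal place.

Source at 14.6 m: Lp = 100.1 − 20·log₁₀(14.6) − 11 = 65.8 dB.
Σ 10^(Lᵢ/10) = 2.508e+09.
Combined level = 10 log₁₀(2.508e+09) = 94.0 dB.

94.0 dB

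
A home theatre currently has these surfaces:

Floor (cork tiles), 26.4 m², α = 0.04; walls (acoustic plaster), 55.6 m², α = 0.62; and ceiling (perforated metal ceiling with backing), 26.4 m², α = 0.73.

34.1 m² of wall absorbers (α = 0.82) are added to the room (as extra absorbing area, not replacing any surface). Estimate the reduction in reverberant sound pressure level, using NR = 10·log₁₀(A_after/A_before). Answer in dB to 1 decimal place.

1.8 dB

Equivalent absorption area: A_before = 26.4·0.04 + 55.6·0.62 + 26.4·0.73 = 54.800 m².
Added absorption = 34.1 × 0.82 = 27.962 sabins.
A_after = 54.800 + 27.962 = 82.762 sabins.
NR = 10·log₁₀(82.762/54.800) = 1.8 dB.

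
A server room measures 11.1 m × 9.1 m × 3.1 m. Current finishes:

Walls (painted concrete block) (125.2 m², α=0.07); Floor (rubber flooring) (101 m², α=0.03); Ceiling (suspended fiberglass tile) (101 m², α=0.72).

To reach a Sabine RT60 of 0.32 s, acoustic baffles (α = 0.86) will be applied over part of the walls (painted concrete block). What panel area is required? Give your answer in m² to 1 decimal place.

92.4

Summing Sᵢαᵢ: 8.764 + 3.030 + 72.720 → A₁ = 84.514 sabins.
V = 313.131 m³. Target absorption A₂ = 0.161 × 313.131 / 0.32 = 157.544 sabins.
Absorption to add: 157.544 − 84.514 = 73.030 sabins.
Each m² of panel replacing the walls (painted concrete block) adds (0.86 − 0.07) = 0.79 sabins.
Area = ΔA/Δα = 73.030/0.79 = 92.4 m².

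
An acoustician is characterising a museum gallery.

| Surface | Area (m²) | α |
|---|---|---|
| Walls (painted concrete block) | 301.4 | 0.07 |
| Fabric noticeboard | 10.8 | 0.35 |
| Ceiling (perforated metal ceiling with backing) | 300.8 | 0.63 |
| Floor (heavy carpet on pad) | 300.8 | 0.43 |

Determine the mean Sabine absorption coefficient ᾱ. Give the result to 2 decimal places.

0.38

Total surface area S = 913.8 m².
Σ(Sᵢαᵢ) = 301.4×0.07 + 10.8×0.35 + 300.8×0.63 + 300.8×0.43 = 343.726.
ᾱ = A/S = 0.38.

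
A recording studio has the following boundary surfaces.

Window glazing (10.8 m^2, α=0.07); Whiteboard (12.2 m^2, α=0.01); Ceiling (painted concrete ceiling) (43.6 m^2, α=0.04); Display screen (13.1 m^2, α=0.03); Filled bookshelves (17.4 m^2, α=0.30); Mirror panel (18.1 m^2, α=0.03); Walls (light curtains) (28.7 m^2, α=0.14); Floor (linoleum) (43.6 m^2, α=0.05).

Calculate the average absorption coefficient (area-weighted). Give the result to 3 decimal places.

0.080

S = Σ Sᵢ = 10.8 + 12.2 + 43.6 + 13.1 + 17.4 + 18.1 + 28.7 + 43.6 = 187.5 m^2.
Σ(Sᵢαᵢ) = 10.8·0.07 + 12.2·0.01 + 43.6·0.04 + 13.1·0.03 + 17.4·0.30 + 18.1·0.03 + 28.7·0.14 + 43.6·0.05 = 14.976.
ᾱ = 14.976 / 187.5 = 0.080.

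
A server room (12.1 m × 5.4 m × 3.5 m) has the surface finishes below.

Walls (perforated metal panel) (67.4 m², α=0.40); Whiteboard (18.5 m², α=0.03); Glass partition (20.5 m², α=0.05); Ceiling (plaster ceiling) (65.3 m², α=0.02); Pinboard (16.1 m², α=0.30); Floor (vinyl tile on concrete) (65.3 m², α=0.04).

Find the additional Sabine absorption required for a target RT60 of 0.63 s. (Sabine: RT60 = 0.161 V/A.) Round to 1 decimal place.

A₁ = Σ Sᵢαᵢ = 67.4·0.40 + 18.5·0.03 + 20.5·0.05 + 65.3·0.02 + 16.1·0.30 + 65.3·0.04 = 37.288 sabins.
Target A₂ = 0.161·228.69/0.63 = 58.443 sabins (V = 228.69 m³).
ΔA = A₂ − A₁ = 58.443 − 37.288 = 21.2 sabins.

21.2 sabins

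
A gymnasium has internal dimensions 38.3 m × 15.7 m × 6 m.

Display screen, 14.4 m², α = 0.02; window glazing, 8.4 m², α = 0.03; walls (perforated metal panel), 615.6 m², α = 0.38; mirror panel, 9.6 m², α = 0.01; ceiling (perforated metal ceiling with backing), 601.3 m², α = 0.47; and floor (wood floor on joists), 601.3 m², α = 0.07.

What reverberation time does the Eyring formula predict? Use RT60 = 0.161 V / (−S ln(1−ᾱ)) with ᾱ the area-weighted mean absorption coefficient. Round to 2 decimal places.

0.87 s

Total surface area S = 14.4 + 8.4 + 615.6 + 9.6 + 601.3 + 601.3 = 1850.6 m².
Σ(Sᵢαᵢ) = 14.4·0.02 + 8.4·0.03 + 615.6·0.38 + 9.6·0.01 + 601.3·0.47 + 601.3·0.07 = 559.266.
ᾱ = 559.266 / 1850.6 = 0.3022.
−S·ln(1−ᾱ) = −1850.6 × ln(1 − 0.3022) = 665.888.
V = 38.3 × 15.7 × 6 = 3607.86 m³.
T = 0.161·V/[−S·ln(1−ᾱ)] = 0.161·3607.86/665.888 = 0.87 s.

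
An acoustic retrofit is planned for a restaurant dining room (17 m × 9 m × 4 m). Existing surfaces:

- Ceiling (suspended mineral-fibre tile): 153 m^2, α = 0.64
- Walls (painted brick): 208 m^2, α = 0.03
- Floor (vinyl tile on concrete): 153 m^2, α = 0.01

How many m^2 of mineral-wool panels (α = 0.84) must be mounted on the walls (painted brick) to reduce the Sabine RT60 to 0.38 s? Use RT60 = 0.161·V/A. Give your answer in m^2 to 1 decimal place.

Total absorption A₁ = 153*0.64 + 208*0.03 + 153*0.01
  = 97.920 + 6.240 + 1.530 = 105.690 m^2 sabins.
Required A₂ = 0.161·612/0.38 = 259.295 sabins.
ΔA needed = 259.295 − 105.690 = 153.605 sabins.
Net gain per m^2: Δα = 0.84 − 0.03 = 0.81.
Panel area = 153.605 / 0.81 = 189.6 m^2.

189.6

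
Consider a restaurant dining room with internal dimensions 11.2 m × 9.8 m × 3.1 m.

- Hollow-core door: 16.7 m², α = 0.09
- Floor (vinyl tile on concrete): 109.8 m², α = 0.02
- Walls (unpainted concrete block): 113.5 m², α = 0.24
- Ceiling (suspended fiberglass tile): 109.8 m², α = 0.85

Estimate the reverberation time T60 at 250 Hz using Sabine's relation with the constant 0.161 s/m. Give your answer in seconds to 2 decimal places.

Summing Sᵢαᵢ: 1.503 + 2.196 + 27.240 + 93.330 → A = 124.269 sabins.
V = 11.2·9.8·3.1 = 340.256 m³.
T = 0.161 V/A = 0.161·340.256/124.269 = 0.44 s.

0.44 seconds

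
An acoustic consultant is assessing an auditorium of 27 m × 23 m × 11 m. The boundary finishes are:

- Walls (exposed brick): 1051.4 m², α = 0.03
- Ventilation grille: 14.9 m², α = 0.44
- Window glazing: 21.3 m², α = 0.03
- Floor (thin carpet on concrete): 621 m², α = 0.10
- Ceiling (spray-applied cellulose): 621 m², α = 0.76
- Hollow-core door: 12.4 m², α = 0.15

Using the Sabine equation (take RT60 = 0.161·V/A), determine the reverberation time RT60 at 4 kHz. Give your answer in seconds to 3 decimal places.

Summing Sᵢαᵢ: 31.542 + 6.556 + 0.639 + 62.100 + 471.960 + 1.860 → A = 574.657 sabins.
V = 27·23·11 = 6831 m³.
Sabine: RT60 = 0.161 × 6831 / 574.657 = 1.914 s.

1.914 s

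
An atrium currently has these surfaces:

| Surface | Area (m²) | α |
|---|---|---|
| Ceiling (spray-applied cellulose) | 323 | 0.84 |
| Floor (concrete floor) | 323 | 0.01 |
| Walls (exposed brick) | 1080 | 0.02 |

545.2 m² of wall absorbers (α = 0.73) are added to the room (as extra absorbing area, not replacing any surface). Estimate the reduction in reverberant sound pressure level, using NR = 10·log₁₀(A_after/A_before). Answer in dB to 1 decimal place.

3.7 dB

A_before = Σ Sᵢαᵢ = 323·0.84 + 323·0.01 + 1080·0.02 = 296.150 sabins.
Treatment contributes 545.2·0.73 = 397.996 sabins.
A_after = 296.150 + 397.996 = 694.146 sabins.
Reduction = 10 log₁₀(A_after/A_before) = 10 log₁₀(2.3439) = 3.7 dB.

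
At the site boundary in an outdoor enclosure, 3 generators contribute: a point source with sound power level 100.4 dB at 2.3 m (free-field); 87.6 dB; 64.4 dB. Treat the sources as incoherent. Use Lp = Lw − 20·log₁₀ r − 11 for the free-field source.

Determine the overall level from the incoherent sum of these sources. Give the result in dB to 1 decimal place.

Source at 2.3 m: Lp = 100.4 − 20·log₁₀(2.3) − 11 = 82.2 dB.
Converting to relative power and adding: 10^(82.2/10) + 10^(87.6/10) + 10^(64.4/10) = 7.442e+08.
Back to dB: 10·log₁₀ Σ = 88.7 dB.

88.7 dB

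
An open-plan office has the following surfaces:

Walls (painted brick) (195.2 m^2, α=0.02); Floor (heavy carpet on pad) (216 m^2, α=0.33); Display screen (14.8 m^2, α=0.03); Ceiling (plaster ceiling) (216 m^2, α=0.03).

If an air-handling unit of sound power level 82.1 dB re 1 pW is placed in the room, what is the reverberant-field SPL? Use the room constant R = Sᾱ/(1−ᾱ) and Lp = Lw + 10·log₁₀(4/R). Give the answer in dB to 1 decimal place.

A = 82.108 sabins; S = 642.0 m^2.
ᾱ = 82.108/642.0 = 0.1279; R = Sᾱ/(1−ᾱ) = 82.108/(1−0.1279) = 94.150 m^2.
Lp = 82.1 + 10·log₁₀(4/94.150) = 82.1 + (-13.72) = 68.4 dB.

68.4 dB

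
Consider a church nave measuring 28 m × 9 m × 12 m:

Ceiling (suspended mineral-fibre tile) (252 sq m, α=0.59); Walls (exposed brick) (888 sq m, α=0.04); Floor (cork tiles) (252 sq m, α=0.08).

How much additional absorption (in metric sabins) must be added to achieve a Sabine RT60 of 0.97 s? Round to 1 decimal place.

297.6 sabins

Equivalent absorption area: A₁ = 252·0.59 + 888·0.04 + 252·0.08 = 204.360 sq m.
For T = 0.97 s, need A₂ = 0.161·V/T = 0.161·3024/0.97 = 501.922 sabins.
Additional absorption ΔA = 501.922 − 204.360 = 297.6 sabins.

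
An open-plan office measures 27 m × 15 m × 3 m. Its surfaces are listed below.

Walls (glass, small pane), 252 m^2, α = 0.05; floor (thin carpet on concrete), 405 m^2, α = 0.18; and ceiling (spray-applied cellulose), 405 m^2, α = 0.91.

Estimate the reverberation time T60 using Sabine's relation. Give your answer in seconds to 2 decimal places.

A = Σ Sᵢαᵢ = 252×0.05 + 405×0.18 + 405×0.91 = 454.050 sabins.
Volume V = 27 × 15 × 3 = 1215 m³.
Sabine: RT60 = 0.161 × 1215 / 454.050 = 0.43 s.

0.43 seconds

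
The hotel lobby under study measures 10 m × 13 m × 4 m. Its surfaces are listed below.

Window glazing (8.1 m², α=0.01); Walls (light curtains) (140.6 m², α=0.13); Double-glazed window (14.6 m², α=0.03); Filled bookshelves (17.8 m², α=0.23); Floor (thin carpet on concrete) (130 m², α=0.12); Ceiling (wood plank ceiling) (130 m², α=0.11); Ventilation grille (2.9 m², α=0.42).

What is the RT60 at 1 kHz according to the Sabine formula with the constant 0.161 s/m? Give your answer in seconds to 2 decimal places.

Equivalent absorption area: A = 8.1·0.01 + 140.6·0.13 + 14.6·0.03 + 17.8·0.23 + 130·0.12 + 130·0.11 + 2.9·0.42 = 54.009 m².
V = 10·13·4 = 520 m³.
T = 0.161 V/A = 0.161·520/54.009 = 1.55 s.

1.55 s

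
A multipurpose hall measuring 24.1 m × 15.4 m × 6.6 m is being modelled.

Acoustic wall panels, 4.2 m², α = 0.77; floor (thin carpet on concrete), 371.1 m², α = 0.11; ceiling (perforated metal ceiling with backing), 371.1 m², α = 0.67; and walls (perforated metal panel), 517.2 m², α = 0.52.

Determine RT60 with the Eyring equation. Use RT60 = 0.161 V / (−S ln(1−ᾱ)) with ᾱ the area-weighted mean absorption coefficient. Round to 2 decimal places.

0.53 seconds

Total surface area S = 4.2 + 371.1 + 371.1 + 517.2 = 1263.6 m².
Σ(Sᵢαᵢ) = 4.2·0.77 + 371.1·0.11 + 371.1·0.67 + 517.2·0.52 = 561.636.
ᾱ = 561.636 / 1263.6 = 0.4445.
−S·ln(1−ᾱ) = −1263.6 × ln(1 − 0.4445) = 742.854.
V = 24.1 × 15.4 × 6.6 = 2449.524 m³.
RT60 = 0.161 × 2449.524 / 742.854 = 0.53 s.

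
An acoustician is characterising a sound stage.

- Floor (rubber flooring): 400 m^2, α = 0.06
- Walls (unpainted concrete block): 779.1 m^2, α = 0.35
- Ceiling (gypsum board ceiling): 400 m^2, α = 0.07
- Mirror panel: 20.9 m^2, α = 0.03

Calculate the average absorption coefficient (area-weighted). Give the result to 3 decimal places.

S = Σ Sᵢ = 400 + 779.1 + 400 + 20.9 = 1600.0 m^2.
Weighted sum Σ Sα = 325.312.
ᾱ = A/S = 0.203.

0.203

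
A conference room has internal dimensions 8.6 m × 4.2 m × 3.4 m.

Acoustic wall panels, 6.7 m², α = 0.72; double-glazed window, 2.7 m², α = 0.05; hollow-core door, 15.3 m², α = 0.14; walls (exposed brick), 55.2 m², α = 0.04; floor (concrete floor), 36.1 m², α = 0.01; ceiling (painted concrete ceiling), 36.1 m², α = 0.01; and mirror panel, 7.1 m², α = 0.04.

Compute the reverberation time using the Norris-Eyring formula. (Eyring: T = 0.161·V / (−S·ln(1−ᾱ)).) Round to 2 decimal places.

1.85 s

S = Σ Sᵢ = 159.2 m².
Absorption A = 6.7×0.72 + 2.7×0.05 + 15.3×0.14 + 55.2×0.04 + 36.1×0.01 + 36.1×0.01 + 7.1×0.04 = 10.315 sabins.
Mean coefficient ᾱ = A/S = 0.0648.
Eyring denominator: −S ln(1−ᾱ) = 10.666.
V = 8.6 × 4.2 × 3.4 = 122.808 m³.
RT60 = 0.161 × 122.808 / 10.666 = 1.85 s.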